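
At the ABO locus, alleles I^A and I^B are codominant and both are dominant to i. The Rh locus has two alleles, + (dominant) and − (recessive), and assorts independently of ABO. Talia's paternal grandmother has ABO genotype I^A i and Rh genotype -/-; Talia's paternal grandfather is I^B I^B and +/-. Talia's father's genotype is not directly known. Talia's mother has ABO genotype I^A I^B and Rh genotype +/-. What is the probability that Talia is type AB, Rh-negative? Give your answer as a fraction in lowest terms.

Talia's father's ABO genotype from I^A i × I^B I^B: 1/2 I^A I^B, 1/2 I^B i.
Crossing each possibility with the mother I^A I^B and summing P(type AB): 1/2·1/2 + 1/2·1/4 = 3/8.
Similarly for Rh via the father's Rh distribution: P(Rh-) = 3/8.
Independent loci: 3/8 × 3/8 = 9/64.

9/64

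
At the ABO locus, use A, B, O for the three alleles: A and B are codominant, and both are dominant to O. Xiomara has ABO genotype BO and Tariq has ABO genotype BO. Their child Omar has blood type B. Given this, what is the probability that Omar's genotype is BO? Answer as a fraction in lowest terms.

Cross BO × BO → 1/4 BB, 1/2 BO, 1/4 OO.
Type-B genotypes among offspring: BB (1/4), BO (1/2); total 3/4.
P(BO | type B) = (1/2) / (3/4) = 2/3.

2/3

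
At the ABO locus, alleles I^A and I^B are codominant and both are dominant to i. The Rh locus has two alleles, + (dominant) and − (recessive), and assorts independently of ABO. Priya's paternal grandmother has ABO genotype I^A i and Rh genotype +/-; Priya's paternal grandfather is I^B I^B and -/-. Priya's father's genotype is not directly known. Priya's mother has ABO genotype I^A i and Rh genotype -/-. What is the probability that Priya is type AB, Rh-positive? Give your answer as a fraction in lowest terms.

1/16

Priya's father's ABO genotype from I^A i × I^B I^B: 1/2 I^A I^B, 1/2 I^B i.
Crossing each possibility with the mother I^A i and summing P(type AB): 1/2·1/4 + 1/2·1/4 = 1/4.
Similarly for Rh via the father's Rh distribution: P(Rh+) = 1/4.
Independent loci: 1/4 × 1/4 = 1/16.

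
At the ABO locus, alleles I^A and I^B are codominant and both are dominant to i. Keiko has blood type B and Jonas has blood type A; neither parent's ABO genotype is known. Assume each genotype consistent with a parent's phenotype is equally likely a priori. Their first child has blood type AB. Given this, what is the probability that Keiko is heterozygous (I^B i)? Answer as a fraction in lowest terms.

Possible genotypes: Keiko ∈ {I^B I^B, I^B i}; Jonas ∈ {I^A I^A, I^A i}.
Weight each parental genotype pair by prior × P(type-AB child):
  I^B I^B × I^A I^A: posterior weight 4/9.
  I^B I^B × I^A i: posterior weight 2/9.
  I^B i × I^A I^A: posterior weight 2/9.
  I^B i × I^A i: posterior weight 1/9.
Sum the posterior weight over pairs where Keiko is I^B i: 1/3.

1/3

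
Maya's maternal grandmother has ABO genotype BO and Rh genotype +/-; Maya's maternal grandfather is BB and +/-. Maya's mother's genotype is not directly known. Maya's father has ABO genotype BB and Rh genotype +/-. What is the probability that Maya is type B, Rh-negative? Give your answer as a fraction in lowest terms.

1/4

Maya's mother's ABO genotype from BO × BB: 1/2 BB, 1/2 BO.
Crossing each possibility with the father BB and summing P(type B): 1/2·1 + 1/2·1 = 1.
Similarly for Rh via the mother's Rh distribution: P(Rh-) = 1/4.
Independent loci: 1 × 1/4 = 1/4.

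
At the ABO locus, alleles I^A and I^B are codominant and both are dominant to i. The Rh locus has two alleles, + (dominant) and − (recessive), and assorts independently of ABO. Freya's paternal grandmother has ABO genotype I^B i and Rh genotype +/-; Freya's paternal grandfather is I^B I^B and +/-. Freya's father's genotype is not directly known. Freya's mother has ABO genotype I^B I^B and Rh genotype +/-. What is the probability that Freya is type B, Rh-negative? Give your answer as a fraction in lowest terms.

1/4

Freya's father's ABO genotype from I^B i × I^B I^B: 1/2 I^B I^B, 1/2 I^B i.
Crossing each possibility with the mother I^B I^B and summing P(type B): 1/2·1 + 1/2·1 = 1.
Similarly for Rh via the father's Rh distribution: P(Rh-) = 1/4.
Independent loci: 1 × 1/4 = 1/4.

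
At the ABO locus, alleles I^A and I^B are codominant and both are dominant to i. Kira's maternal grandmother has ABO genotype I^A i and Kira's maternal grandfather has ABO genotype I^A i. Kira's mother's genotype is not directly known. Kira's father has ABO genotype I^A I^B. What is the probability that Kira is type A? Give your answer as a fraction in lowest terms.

Kira's mother's ABO genotype from I^A i × I^A i: 1/4 I^A I^A, 1/2 I^A i, 1/4 i i.
Crossing each possibility with the father I^A I^B and summing P(type A): 1/4·1/2 + 1/2·1/2 + 1/4·1/2 = 1/2.

1/2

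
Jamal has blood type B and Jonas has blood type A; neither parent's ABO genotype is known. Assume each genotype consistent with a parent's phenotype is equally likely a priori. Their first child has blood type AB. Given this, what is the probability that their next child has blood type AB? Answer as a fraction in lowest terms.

25/36

Possible genotypes: Jamal ∈ {BB, BO}; Jonas ∈ {AA, AO}.
Weight each parental genotype pair by prior × P(type-AB child):
  BB × AA: posterior weight 4/9; P(next child type AB) = 1.
  BB × AO: posterior weight 2/9; P(next child type AB) = 1/2.
  BO × AA: posterior weight 2/9; P(next child type AB) = 1/2.
  BO × AO: posterior weight 1/9; P(next child type AB) = 1/4.
Weighted sum = 25/36.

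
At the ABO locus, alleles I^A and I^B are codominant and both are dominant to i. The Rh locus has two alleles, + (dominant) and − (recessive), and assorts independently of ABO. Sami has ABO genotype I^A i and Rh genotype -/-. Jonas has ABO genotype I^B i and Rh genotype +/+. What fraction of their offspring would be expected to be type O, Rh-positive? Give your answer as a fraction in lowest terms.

1/4

ABO cross I^A i × I^B i → offspring phenotypes: 1/4 O, 1/4 A, 1/4 B, 1/4 AB.
Rh cross -/- × +/+ → 1 Rh+.
Independent loci: P(type O, Rh-positive) = 1/4 × 1 = 1/4.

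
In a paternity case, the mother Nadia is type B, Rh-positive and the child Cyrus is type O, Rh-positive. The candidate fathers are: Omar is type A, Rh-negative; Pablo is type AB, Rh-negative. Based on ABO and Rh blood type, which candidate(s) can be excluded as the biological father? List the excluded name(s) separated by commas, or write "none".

Pablo

A candidate is excluded only if no genotype consistent with his phenotype could produce a type O, Rh-positive child with a type B, Rh-positive mother.
Pablo (type AB, Rh-): no genotype consistent with that phenotype can produce a type-O Rh+ child with a type-B mother.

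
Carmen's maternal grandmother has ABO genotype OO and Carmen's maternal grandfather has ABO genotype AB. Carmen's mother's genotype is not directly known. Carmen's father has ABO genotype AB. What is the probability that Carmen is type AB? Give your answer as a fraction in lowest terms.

1/4

Carmen's mother's ABO genotype from OO × AB: 1/2 AO, 1/2 BO.
Crossing each possibility with the father AB and summing P(type AB): 1/2·1/4 + 1/2·1/4 = 1/4.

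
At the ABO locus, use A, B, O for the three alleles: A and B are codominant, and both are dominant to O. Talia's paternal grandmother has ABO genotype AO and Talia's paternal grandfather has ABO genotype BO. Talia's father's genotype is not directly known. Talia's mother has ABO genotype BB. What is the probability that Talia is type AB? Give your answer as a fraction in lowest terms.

1/4

Talia's father's ABO genotype from AO × BO: 1/4 AB, 1/4 AO, 1/4 BO, 1/4 OO.
Crossing each possibility with the mother BB and summing P(type AB): 1/4·1/2 + 1/4·1/2 + 1/4·0 + 1/4·0 = 1/4.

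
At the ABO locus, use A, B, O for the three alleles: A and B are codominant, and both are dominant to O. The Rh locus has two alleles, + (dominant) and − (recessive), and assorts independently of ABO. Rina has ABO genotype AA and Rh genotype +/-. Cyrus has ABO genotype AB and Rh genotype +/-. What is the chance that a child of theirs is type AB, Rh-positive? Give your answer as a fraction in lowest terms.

3/8

ABO cross AA × AB → offspring phenotypes: 1/2 A, 1/2 AB.
Rh cross +/- × +/- → 3/4 Rh+, 1/4 Rh-.
Independent loci: P(type AB, Rh-positive) = 1/2 × 3/4 = 3/8.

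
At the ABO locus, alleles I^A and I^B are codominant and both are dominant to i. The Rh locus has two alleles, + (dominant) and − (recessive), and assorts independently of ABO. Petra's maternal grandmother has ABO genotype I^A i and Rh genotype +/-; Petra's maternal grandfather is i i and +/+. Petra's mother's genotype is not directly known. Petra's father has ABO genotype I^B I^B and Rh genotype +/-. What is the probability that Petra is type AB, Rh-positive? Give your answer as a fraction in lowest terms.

7/32

Petra's mother's ABO genotype from I^A i × i i: 1/2 I^A i, 1/2 i i.
Crossing each possibility with the father I^B I^B and summing P(type AB): 1/2·1/2 + 1/2·0 = 1/4.
Similarly for Rh via the mother's Rh distribution: P(Rh+) = 7/8.
Independent loci: 1/4 × 7/8 = 7/32.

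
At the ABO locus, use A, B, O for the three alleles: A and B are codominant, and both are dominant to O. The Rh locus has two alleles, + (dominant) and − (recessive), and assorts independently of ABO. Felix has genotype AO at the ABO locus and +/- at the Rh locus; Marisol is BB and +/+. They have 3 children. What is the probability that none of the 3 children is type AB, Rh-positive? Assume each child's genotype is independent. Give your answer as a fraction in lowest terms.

ABO cross AO × BB → 1/2 B, 1/2 AB.
Rh cross +/- × +/+ → 1 Rh+; so P(type AB, Rh-positive) = 1/2 × 1 = 1/2 per child.
P(not type AB, Rh-positive) = 1/2 for one child; (1/2)^3 = 1/8.

1/8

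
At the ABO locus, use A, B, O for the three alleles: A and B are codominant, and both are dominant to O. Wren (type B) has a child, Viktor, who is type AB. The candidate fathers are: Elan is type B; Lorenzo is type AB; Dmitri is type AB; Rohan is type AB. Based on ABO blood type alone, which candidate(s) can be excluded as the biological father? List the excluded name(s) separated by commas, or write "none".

A candidate is excluded only if no genotype consistent with his phenotype could produce a type AB child with a type B mother.
Elan (type B): no genotype consistent with that phenotype can produce a type-AB child with a type-B mother.

Elan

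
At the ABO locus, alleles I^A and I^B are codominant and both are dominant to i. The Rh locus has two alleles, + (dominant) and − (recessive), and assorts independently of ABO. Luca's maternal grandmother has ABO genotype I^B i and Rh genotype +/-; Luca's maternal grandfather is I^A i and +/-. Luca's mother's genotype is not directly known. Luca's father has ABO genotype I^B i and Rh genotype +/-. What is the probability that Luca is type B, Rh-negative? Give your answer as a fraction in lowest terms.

Luca's mother's ABO genotype from I^B i × I^A i: 1/4 I^A I^B, 1/4 I^A i, 1/4 I^B i, 1/4 i i.
Crossing each possibility with the father I^B i and summing P(type B): 1/4·1/2 + 1/4·1/4 + 1/4·3/4 + 1/4·1/2 = 1/2.
Similarly for Rh via the mother's Rh distribution: P(Rh-) = 1/4.
Independent loci: 1/2 × 1/4 = 1/8.

1/8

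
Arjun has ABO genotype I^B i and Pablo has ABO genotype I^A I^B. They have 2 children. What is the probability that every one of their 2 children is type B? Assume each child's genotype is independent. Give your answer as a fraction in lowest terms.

ABO cross I^B i × I^A I^B → 1/4 A, 1/2 B, 1/4 AB.
So P(type B) = 1/2 per child.
All 2 independent: (1/2)^2 = 1/4.

1/4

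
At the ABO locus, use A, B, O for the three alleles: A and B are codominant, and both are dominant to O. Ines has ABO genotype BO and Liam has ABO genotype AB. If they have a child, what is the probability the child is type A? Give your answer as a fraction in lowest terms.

ABO cross BO × AB → offspring phenotypes: 1/4 A, 1/2 B, 1/4 AB.
So P(type A) = 1/4.

1/4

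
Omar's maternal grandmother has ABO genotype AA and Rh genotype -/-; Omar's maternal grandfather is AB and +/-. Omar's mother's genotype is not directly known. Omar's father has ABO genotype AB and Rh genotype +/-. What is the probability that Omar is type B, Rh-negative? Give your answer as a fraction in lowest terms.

3/64

Omar's mother's ABO genotype from AA × AB: 1/2 AA, 1/2 AB.
Crossing each possibility with the father AB and summing P(type B): 1/2·0 + 1/2·1/4 = 1/8.
Similarly for Rh via the mother's Rh distribution: P(Rh-) = 3/8.
Independent loci: 1/8 × 3/8 = 3/64.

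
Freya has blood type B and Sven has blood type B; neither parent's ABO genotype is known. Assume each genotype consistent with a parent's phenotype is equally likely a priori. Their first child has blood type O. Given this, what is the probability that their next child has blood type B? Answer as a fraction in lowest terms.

Possible genotypes: Freya ∈ {I^B I^B, I^B i}; Sven ∈ {I^B I^B, I^B i}.
Weight each parental genotype pair by prior × P(type-O child):
  I^B i × I^B i: posterior weight 1; P(next child type B) = 3/4.
Weighted sum = 3/4.

3/4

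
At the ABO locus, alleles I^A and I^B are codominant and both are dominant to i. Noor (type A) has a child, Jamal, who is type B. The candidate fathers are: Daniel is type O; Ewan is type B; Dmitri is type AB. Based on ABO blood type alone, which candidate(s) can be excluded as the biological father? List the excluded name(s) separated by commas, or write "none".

Daniel

A candidate is excluded only if no genotype consistent with his phenotype could produce a type B child with a type A mother.
Daniel (type O): no genotype consistent with that phenotype can produce a type-B child with a type-A mother.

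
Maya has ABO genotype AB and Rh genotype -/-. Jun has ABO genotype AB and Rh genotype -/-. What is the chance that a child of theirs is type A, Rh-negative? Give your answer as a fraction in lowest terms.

ABO cross AB × AB → offspring phenotypes: 1/4 A, 1/4 B, 1/2 AB.
Rh cross -/- × -/- → 1 Rh-.
Independent loci: P(type A, Rh-negative) = 1/4 × 1 = 1/4.

1/4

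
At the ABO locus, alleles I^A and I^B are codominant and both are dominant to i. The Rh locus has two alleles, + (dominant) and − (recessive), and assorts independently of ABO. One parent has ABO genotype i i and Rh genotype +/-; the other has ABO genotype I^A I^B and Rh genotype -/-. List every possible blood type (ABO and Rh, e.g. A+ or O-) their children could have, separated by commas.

Gametes from i i × I^A I^B give offspring ABO genotypes I^A i, I^B i, i.e. phenotypes A, B.
Rh cross +/- × -/- → phenotypes Rh+, Rh-.
Combining independently: A+, A-, B+, B-.

A+, A-, B+, B-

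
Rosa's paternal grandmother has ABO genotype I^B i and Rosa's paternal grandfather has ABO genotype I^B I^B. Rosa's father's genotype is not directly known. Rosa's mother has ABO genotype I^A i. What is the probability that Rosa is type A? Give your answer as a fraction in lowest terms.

Rosa's father's ABO genotype from I^B i × I^B I^B: 1/2 I^B I^B, 1/2 I^B i.
Crossing each possibility with the mother I^A i and summing P(type A): 1/2·0 + 1/2·1/4 = 1/8.

1/8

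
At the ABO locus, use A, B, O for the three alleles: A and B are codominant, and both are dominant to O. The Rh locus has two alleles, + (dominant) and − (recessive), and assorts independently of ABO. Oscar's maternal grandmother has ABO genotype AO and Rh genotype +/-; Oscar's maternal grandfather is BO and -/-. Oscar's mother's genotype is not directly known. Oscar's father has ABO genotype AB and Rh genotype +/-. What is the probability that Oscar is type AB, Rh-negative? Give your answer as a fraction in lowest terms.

3/32

Oscar's mother's ABO genotype from AO × BO: 1/4 AB, 1/4 AO, 1/4 BO, 1/4 OO.
Crossing each possibility with the father AB and summing P(type AB): 1/4·1/2 + 1/4·1/4 + 1/4·1/4 + 1/4·0 = 1/4.
Similarly for Rh via the mother's Rh distribution: P(Rh-) = 3/8.
Independent loci: 1/4 × 3/8 = 3/32.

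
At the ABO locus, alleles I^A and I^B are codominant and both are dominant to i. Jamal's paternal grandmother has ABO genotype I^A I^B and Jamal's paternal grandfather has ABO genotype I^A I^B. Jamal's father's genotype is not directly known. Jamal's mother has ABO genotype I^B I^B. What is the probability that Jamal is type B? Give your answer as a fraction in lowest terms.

Jamal's father's ABO genotype from I^A I^B × I^A I^B: 1/4 I^A I^A, 1/2 I^A I^B, 1/4 I^B I^B.
Crossing each possibility with the mother I^B I^B and summing P(type B): 1/4·0 + 1/2·1/2 + 1/4·1 = 1/2.

1/2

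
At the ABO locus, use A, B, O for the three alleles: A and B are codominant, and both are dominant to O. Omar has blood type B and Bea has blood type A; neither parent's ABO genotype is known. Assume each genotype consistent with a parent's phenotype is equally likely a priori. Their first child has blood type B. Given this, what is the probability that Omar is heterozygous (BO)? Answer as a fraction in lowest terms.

1/3

Possible genotypes: Omar ∈ {BB, BO}; Bea ∈ {AA, AO}.
Weight each parental genotype pair by prior × P(type-B child):
  BB × AO: posterior weight 2/3.
  BO × AO: posterior weight 1/3.
Sum the posterior weight over pairs where Omar is BO: 1/3.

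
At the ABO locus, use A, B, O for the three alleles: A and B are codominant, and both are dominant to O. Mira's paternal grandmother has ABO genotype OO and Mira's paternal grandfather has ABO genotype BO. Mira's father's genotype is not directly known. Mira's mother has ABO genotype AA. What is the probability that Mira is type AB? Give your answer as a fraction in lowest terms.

1/4

Mira's father's ABO genotype from OO × BO: 1/2 BO, 1/2 OO.
Crossing each possibility with the mother AA and summing P(type AB): 1/2·1/2 + 1/2·0 = 1/4.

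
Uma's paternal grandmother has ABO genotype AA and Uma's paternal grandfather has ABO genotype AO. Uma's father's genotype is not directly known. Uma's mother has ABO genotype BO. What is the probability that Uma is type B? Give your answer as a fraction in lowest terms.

Uma's father's ABO genotype from AA × AO: 1/2 AA, 1/2 AO.
Crossing each possibility with the mother BO and summing P(type B): 1/2·0 + 1/2·1/4 = 1/8.

1/8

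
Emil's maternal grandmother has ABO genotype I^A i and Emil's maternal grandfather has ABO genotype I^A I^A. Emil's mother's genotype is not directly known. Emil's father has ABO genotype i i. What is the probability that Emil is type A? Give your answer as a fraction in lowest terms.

3/4

Emil's mother's ABO genotype from I^A i × I^A I^A: 1/2 I^A I^A, 1/2 I^A i.
Crossing each possibility with the father i i and summing P(type A): 1/2·1 + 1/2·1/2 = 3/4.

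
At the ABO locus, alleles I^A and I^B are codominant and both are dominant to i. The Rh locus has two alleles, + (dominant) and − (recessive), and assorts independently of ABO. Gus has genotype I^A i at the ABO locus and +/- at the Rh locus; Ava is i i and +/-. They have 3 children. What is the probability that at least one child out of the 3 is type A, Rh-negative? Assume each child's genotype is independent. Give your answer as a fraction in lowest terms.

169/512

ABO cross I^A i × i i → 1/2 O, 1/2 A.
Rh cross +/- × +/- → 3/4 Rh+, 1/4 Rh-; so P(type A, Rh-negative) = 1/2 × 1/4 = 1/8 per child.
P(none) = (7/8)^3 = 343/512; P(at least one) = 1 − 343/512 = 169/512.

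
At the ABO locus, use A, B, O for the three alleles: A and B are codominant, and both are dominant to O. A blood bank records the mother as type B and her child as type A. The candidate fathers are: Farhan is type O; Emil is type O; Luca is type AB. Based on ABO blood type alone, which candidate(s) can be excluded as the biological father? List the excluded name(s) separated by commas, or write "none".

Farhan, Emil

A candidate is excluded only if no genotype consistent with his phenotype could produce a type A child with a type B mother.
Farhan (type O): no genotype consistent with that phenotype can produce a type-A child with a type-B mother.
Emil (type O): no genotype consistent with that phenotype can produce a type-A child with a type-B mother.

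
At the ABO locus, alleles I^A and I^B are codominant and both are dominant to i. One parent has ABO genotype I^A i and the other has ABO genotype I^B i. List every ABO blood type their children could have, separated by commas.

Gametes from I^A i × I^B i give offspring ABO genotypes I^A I^B, I^A i, I^B i, i i, i.e. phenotypes O, A, B, AB.

O, A, B, AB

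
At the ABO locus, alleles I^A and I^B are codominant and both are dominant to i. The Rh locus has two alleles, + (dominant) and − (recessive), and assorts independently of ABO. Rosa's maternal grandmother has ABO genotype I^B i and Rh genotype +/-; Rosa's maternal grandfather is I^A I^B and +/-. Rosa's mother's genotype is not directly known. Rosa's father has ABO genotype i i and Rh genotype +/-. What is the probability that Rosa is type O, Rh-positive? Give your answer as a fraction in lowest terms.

3/16

Rosa's mother's ABO genotype from I^B i × I^A I^B: 1/4 I^A I^B, 1/4 I^A i, 1/4 I^B I^B, 1/4 I^B i.
Crossing each possibility with the father i i and summing P(type O): 1/4·0 + 1/4·1/2 + 1/4·0 + 1/4·1/2 = 1/4.
Similarly for Rh via the mother's Rh distribution: P(Rh+) = 3/4.
Independent loci: 1/4 × 3/4 = 3/16.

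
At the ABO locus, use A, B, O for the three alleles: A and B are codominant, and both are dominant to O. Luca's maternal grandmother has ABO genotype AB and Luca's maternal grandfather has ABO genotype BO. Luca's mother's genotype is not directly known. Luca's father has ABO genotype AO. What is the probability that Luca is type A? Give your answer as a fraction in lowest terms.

3/8

Luca's mother's ABO genotype from AB × BO: 1/4 AB, 1/4 AO, 1/4 BB, 1/4 BO.
Crossing each possibility with the father AO and summing P(type A): 1/4·1/2 + 1/4·3/4 + 1/4·0 + 1/4·1/4 = 3/8.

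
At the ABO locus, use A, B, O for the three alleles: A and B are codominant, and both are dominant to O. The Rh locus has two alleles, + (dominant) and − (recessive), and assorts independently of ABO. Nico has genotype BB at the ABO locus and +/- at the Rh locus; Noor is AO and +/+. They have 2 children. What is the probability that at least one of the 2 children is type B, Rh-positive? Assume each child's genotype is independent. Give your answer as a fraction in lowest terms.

ABO cross BB × AO → 1/2 B, 1/2 AB.
Rh cross +/- × +/+ → 1 Rh+; so P(type B, Rh-positive) = 1/2 × 1 = 1/2 per child.
P(none) = (1/2)^2 = 1/4; P(at least one) = 1 − 1/4 = 3/4.

3/4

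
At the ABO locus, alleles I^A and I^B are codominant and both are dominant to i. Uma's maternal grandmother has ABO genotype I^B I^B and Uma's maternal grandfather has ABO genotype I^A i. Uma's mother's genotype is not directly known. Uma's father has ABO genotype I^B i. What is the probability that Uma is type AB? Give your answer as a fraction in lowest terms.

1/8

Uma's mother's ABO genotype from I^B I^B × I^A i: 1/2 I^A I^B, 1/2 I^B i.
Crossing each possibility with the father I^B i and summing P(type AB): 1/2·1/4 + 1/2·0 = 1/8.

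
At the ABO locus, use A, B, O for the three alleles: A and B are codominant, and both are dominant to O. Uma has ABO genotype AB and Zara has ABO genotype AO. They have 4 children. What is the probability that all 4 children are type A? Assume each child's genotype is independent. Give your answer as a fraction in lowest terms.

ABO cross AB × AO → 1/2 A, 1/4 B, 1/4 AB.
So P(type A) = 1/2 per child.
All 4 independent: (1/2)^4 = 1/16.

1/16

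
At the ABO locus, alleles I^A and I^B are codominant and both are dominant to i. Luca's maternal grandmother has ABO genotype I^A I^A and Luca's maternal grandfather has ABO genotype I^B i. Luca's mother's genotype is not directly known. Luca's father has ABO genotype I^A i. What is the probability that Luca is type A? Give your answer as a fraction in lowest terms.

5/8

Luca's mother's ABO genotype from I^A I^A × I^B i: 1/2 I^A I^B, 1/2 I^A i.
Crossing each possibility with the father I^A i and summing P(type A): 1/2·1/2 + 1/2·3/4 = 5/8.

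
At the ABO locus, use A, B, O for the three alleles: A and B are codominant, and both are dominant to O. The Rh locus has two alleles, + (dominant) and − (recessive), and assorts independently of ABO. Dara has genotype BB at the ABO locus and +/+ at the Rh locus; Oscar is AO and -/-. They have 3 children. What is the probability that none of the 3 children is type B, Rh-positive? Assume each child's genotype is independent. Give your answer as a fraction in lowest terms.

1/8

ABO cross BB × AO → 1/2 B, 1/2 AB.
Rh cross +/+ × -/- → 1 Rh+; so P(type B, Rh-positive) = 1/2 × 1 = 1/2 per child.
P(not type B, Rh-positive) = 1/2 for one child; (1/2)^3 = 1/8.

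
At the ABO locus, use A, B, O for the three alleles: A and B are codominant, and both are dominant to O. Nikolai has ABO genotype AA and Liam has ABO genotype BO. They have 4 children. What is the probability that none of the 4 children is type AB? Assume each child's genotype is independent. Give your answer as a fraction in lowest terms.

1/16

ABO cross AA × BO → 1/2 A, 1/2 AB.
So P(type AB) = 1/2 per child.
P(not type AB) = 1/2 for one child; (1/2)^4 = 1/16.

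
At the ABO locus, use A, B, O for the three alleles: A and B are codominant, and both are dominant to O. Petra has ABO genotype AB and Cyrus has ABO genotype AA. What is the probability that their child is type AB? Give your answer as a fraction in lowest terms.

ABO cross AB × AA → offspring phenotypes: 1/2 A, 1/2 AB.
So P(type AB) = 1/2.

1/2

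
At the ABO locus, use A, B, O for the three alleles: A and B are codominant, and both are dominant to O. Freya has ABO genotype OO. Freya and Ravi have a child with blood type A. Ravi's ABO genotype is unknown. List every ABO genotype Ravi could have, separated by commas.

AA, AB, AO

For each candidate genotype of Ravi, check whether crossing it with OO can produce every observed child phenotype.
  AA → possible child types {A} ✓
  AB → possible child types {A, B} ✓
  AO → possible child types {O, A} ✓
  BB → possible child types {B} ✗
  BO → possible child types {O, B} ✗
  OO → possible child types {O} ✗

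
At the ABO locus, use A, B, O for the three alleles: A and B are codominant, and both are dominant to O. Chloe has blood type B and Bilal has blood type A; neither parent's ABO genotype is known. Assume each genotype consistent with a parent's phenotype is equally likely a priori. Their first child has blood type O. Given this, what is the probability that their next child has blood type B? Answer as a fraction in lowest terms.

Possible genotypes: Chloe ∈ {BB, BO}; Bilal ∈ {AA, AO}.
Weight each parental genotype pair by prior × P(type-O child):
  BO × AO: posterior weight 1; P(next child type B) = 1/4.
Weighted sum = 1/4.

1/4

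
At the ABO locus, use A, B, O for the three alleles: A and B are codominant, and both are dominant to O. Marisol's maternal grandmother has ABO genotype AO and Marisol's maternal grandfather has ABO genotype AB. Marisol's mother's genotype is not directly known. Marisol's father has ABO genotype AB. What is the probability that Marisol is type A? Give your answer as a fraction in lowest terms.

3/8

Marisol's mother's ABO genotype from AO × AB: 1/4 AA, 1/4 AB, 1/4 AO, 1/4 BO.
Crossing each possibility with the father AB and summing P(type A): 1/4·1/2 + 1/4·1/4 + 1/4·1/2 + 1/4·1/4 = 3/8.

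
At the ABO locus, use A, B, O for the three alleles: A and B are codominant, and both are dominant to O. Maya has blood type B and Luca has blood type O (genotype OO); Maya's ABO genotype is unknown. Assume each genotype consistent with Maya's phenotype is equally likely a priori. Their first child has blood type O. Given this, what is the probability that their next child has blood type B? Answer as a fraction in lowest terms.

1/2

Possible genotypes: Maya ∈ {BB, BO}; Luca ∈ {OO}.
Weight each parental genotype pair by prior × P(type-O child):
  BO × OO: posterior weight 1; P(next child type B) = 1/2.
Weighted sum = 1/2.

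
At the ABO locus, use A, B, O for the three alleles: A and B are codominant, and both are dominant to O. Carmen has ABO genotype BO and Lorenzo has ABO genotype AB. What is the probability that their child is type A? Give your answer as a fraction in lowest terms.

1/4

ABO cross BO × AB → offspring phenotypes: 1/4 A, 1/2 B, 1/4 AB.
So P(type A) = 1/4.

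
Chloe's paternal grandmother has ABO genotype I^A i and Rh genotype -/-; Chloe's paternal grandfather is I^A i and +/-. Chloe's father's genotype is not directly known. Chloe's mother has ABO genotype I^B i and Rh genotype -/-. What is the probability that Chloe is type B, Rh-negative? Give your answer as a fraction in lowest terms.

Chloe's father's ABO genotype from I^A i × I^A i: 1/4 I^A I^A, 1/2 I^A i, 1/4 i i.
Crossing each possibility with the mother I^B i and summing P(type B): 1/4·0 + 1/2·1/4 + 1/4·1/2 = 1/4.
Similarly for Rh via the father's Rh distribution: P(Rh-) = 3/4.
Independent loci: 1/4 × 3/4 = 3/16.

3/16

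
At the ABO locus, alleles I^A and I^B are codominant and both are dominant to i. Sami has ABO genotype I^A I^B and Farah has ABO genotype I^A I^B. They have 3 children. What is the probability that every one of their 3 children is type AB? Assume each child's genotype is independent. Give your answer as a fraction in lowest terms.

ABO cross I^A I^B × I^A I^B → 1/4 A, 1/4 B, 1/2 AB.
So P(type AB) = 1/2 per child.
All 3 independent: (1/2)^3 = 1/8.

1/8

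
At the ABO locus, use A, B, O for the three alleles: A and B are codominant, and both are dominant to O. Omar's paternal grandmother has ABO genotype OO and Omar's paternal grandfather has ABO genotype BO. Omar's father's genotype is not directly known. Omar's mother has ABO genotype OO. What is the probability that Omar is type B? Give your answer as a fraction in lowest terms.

1/4

Omar's father's ABO genotype from OO × BO: 1/2 BO, 1/2 OO.
Crossing each possibility with the mother OO and summing P(type B): 1/2·1/2 + 1/2·0 = 1/4.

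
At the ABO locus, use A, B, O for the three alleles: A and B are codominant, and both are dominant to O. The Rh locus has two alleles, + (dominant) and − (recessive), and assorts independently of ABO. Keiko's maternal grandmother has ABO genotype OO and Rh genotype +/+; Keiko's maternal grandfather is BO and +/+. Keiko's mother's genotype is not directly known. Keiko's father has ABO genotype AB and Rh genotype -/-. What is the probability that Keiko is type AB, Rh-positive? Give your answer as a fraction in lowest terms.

Keiko's mother's ABO genotype from OO × BO: 1/2 BO, 1/2 OO.
Crossing each possibility with the father AB and summing P(type AB): 1/2·1/4 + 1/2·0 = 1/8.
Similarly for Rh via the mother's Rh distribution: P(Rh+) = 1.
Independent loci: 1/8 × 1 = 1/8.

1/8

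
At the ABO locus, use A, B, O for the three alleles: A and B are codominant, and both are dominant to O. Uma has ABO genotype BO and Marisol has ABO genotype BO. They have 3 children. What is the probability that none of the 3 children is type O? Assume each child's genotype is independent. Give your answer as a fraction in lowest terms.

27/64

ABO cross BO × BO → 1/4 O, 3/4 B.
So P(type O) = 1/4 per child.
P(not type O) = 3/4 for one child; (3/4)^3 = 27/64.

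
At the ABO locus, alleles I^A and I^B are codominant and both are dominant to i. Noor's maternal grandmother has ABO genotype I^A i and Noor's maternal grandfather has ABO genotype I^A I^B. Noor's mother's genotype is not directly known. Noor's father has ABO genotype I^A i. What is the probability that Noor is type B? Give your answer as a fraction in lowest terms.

Noor's mother's ABO genotype from I^A i × I^A I^B: 1/4 I^A I^A, 1/4 I^A I^B, 1/4 I^A i, 1/4 I^B i.
Crossing each possibility with the father I^A i and summing P(type B): 1/4·0 + 1/4·1/4 + 1/4·0 + 1/4·1/4 = 1/8.

1/8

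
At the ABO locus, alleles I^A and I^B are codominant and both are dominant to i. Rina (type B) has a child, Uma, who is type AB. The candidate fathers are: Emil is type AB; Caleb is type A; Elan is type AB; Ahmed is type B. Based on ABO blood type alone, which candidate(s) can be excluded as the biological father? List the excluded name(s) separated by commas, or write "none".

A candidate is excluded only if no genotype consistent with his phenotype could produce a type AB child with a type B mother.
Ahmed (type B): no genotype consistent with that phenotype can produce a type-AB child with a type-B mother.

Ahmed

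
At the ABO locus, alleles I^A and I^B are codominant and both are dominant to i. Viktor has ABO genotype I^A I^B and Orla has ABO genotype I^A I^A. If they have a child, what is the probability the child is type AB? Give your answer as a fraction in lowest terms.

ABO cross I^A I^B × I^A I^A → offspring phenotypes: 1/2 A, 1/2 AB.
So P(type AB) = 1/2.

1/2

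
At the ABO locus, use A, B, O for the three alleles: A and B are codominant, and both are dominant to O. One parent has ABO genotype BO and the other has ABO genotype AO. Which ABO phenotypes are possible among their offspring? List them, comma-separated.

O, A, B, AB

Gametes from BO × AO give offspring ABO genotypes AB, AO, BO, OO, i.e. phenotypes O, A, B, AB.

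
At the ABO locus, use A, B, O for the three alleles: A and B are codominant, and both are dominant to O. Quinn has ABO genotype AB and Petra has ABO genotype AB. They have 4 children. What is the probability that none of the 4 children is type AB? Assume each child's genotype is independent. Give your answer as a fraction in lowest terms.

1/16

ABO cross AB × AB → 1/4 A, 1/4 B, 1/2 AB.
So P(type AB) = 1/2 per child.
P(not type AB) = 1/2 for one child; (1/2)^4 = 1/16.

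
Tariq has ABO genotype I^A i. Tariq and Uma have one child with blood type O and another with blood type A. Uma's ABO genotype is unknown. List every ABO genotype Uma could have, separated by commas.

I^A i, I^B i, i i

For each candidate genotype of Uma, check whether crossing it with I^A i can produce every observed child phenotype.
  I^A I^A → possible child types {A} ✗
  I^A I^B → possible child types {A, B, AB} ✗
  I^A i → possible child types {O, A} ✓
  I^B I^B → possible child types {B, AB} ✗
  I^B i → possible child types {O, A, B, AB} ✓
  i i → possible child types {O, A} ✓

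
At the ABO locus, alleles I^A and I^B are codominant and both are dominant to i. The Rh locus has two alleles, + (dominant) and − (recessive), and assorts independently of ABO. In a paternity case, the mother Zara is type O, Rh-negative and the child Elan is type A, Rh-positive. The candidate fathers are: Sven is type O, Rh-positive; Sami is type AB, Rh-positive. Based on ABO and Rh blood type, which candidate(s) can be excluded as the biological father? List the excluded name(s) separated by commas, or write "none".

A candidate is excluded only if no genotype consistent with his phenotype could produce a type A, Rh-positive child with a type O, Rh-negative mother.
Sven (type O, Rh+): no genotype consistent with that phenotype can produce a type-A Rh+ child with a type-O mother.

Sven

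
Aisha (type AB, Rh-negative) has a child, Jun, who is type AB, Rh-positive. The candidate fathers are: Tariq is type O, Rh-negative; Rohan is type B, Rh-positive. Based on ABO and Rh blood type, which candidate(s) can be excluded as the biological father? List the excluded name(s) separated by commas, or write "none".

A candidate is excluded only if no genotype consistent with his phenotype could produce a type AB, Rh-positive child with a type AB, Rh-negative mother.
Tariq (type O, Rh-): no genotype consistent with that phenotype can produce a type-AB Rh+ child with a type-AB mother.

Tariq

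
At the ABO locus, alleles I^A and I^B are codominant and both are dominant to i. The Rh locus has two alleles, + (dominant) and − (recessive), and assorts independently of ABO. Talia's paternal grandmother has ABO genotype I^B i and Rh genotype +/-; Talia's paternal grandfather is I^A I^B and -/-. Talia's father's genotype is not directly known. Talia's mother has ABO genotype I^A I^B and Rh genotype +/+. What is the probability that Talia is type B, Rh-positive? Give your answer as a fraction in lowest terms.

3/8

Talia's father's ABO genotype from I^B i × I^A I^B: 1/4 I^A I^B, 1/4 I^A i, 1/4 I^B I^B, 1/4 I^B i.
Crossing each possibility with the mother I^A I^B and summing P(type B): 1/4·1/4 + 1/4·1/4 + 1/4·1/2 + 1/4·1/2 = 3/8.
Similarly for Rh via the father's Rh distribution: P(Rh+) = 1.
Independent loci: 3/8 × 1 = 3/8.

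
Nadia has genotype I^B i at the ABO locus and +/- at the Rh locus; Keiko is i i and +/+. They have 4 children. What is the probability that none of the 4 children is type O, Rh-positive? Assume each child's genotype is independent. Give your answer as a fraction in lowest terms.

ABO cross I^B i × i i → 1/2 O, 1/2 B.
Rh cross +/- × +/+ → 1 Rh+; so P(type O, Rh-positive) = 1/2 × 1 = 1/2 per child.
P(not type O, Rh-positive) = 1/2 for one child; (1/2)^4 = 1/16.

1/16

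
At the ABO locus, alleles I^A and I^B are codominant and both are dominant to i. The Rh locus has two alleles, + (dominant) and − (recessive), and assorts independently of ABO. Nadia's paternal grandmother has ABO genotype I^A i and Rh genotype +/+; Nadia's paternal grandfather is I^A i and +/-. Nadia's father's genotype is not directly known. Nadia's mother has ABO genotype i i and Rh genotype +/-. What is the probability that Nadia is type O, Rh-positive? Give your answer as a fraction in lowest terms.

7/16

Nadia's father's ABO genotype from I^A i × I^A i: 1/4 I^A I^A, 1/2 I^A i, 1/4 i i.
Crossing each possibility with the mother i i and summing P(type O): 1/4·0 + 1/2·1/2 + 1/4·1 = 1/2.
Similarly for Rh via the father's Rh distribution: P(Rh+) = 7/8.
Independent loci: 1/2 × 7/8 = 7/16.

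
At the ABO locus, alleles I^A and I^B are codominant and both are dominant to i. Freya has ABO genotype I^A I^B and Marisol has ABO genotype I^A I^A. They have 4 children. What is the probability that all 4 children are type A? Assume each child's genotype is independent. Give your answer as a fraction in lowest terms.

ABO cross I^A I^B × I^A I^A → 1/2 A, 1/2 AB.
So P(type A) = 1/2 per child.
All 4 independent: (1/2)^4 = 1/16.

1/16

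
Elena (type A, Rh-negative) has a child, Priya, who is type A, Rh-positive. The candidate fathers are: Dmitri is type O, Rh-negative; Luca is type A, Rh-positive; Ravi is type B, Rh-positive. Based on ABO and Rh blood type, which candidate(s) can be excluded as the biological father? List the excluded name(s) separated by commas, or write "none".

A candidate is excluded only if no genotype consistent with his phenotype could produce a type A, Rh-positive child with a type A, Rh-negative mother.
Dmitri (type O, Rh-): no genotype consistent with that phenotype can produce a type-A Rh+ child with a type-A mother.

Dmitri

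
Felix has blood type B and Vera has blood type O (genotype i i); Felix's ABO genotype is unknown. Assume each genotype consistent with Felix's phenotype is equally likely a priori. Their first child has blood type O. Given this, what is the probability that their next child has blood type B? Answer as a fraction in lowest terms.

Possible genotypes: Felix ∈ {I^B I^B, I^B i}; Vera ∈ {i i}.
Weight each parental genotype pair by prior × P(type-O child):
  I^B i × i i: posterior weight 1; P(next child type B) = 1/2.
Weighted sum = 1/2.

1/2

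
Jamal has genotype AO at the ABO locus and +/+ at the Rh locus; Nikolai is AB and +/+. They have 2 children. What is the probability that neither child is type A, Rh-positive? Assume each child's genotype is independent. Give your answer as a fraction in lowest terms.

ABO cross AO × AB → 1/2 A, 1/4 B, 1/4 AB.
Rh cross +/+ × +/+ → 1 Rh+; so P(type A, Rh-positive) = 1/2 × 1 = 1/2 per child.
P(not type A, Rh-positive) = 1/2 for one child; (1/2)^2 = 1/4.

1/4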